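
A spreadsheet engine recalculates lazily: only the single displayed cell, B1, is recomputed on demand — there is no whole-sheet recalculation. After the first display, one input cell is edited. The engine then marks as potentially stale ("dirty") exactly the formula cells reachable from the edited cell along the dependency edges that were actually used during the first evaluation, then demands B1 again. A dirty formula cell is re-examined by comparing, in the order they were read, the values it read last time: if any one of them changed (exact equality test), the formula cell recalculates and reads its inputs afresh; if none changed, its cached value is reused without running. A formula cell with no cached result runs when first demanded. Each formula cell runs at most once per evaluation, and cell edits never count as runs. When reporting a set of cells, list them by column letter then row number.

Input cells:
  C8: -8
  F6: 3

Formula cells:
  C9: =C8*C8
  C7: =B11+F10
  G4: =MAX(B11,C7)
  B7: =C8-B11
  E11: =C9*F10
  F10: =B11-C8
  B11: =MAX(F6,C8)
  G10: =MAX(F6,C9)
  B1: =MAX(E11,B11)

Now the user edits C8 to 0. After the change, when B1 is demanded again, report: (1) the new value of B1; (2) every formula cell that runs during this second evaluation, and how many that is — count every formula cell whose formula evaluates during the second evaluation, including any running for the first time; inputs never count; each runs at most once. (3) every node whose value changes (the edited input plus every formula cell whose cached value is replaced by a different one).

New value of B1: 3.
Formula cells that run: B1, B11, C9, E11, F10 — 5 in total.
Values that change: B1, C8, C9, E11, F10.

First evaluation (everything demanded from the output):
  B11 = MAX(3, -8) = 3
  C9 = -8 * -8 = 64
  F10 = 3 - -8 = 11
  E11 = 64 * 11 = 704
  B1 = MAX(704, 3) = 704

Propagation after the edit:
  B11: runs — C8 -8->0; result 3 (same value as before).
  C9: runs — C8 -8->0; C8 -8->0; result 0.
  F10: runs — C8 -8->0; result 3.
  E11: runs — C9 64->0; F10 11->3; result 0.
  B1: runs — E11 704->0; result 3.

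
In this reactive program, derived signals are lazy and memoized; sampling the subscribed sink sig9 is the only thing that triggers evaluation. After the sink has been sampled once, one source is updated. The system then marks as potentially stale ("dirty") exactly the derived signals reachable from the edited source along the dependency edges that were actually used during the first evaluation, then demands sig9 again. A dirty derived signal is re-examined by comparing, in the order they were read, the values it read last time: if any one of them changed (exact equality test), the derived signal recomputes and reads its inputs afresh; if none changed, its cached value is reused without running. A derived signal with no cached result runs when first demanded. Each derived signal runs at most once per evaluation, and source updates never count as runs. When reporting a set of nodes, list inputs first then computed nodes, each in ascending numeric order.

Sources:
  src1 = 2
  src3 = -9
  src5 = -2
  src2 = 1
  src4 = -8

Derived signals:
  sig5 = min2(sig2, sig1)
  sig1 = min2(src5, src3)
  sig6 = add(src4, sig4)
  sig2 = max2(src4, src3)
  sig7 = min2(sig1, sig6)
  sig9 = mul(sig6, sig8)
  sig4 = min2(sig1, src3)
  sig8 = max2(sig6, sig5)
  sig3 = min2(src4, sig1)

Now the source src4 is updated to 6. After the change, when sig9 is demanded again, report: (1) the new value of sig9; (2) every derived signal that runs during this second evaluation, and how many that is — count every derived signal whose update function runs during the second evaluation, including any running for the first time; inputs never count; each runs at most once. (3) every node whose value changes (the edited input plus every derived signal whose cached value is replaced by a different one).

First demand of the output computes:
  sig1 = min2(-2, -9) = -9
  sig2 = max2(-8, -9) = -8
  sig4 = min2(-9, -9) = -9
  sig5 = min2(-8, -9) = -9
  sig6 = add(-8, -9) = -17
  sig8 = max2(-17, -9) = -9
  sig9 = mul(-17, -9) = 153

After the edit, cleaning proceeds:
  sig2: a read changed (src4 -8->6) — executes, giving 6.
  sig5: a read changed (sig2 -8->6) — executes, giving -9 — identical to its old value.
  sig6: a read changed (src4 -8->6) — executes, giving -3.
  sig8: a read changed (sig6 -17->-3) — executes, giving -3.
  sig9: a read changed (sig6 -17->-3; sig8 -9->-3) — executes, giving 9.

Demanding sig9 again yields 9.
5 derived signals run: sig2, sig5, sig6, sig8, sig9.
The nodes whose values change: src4, sig2, sig6, sig8, sig9.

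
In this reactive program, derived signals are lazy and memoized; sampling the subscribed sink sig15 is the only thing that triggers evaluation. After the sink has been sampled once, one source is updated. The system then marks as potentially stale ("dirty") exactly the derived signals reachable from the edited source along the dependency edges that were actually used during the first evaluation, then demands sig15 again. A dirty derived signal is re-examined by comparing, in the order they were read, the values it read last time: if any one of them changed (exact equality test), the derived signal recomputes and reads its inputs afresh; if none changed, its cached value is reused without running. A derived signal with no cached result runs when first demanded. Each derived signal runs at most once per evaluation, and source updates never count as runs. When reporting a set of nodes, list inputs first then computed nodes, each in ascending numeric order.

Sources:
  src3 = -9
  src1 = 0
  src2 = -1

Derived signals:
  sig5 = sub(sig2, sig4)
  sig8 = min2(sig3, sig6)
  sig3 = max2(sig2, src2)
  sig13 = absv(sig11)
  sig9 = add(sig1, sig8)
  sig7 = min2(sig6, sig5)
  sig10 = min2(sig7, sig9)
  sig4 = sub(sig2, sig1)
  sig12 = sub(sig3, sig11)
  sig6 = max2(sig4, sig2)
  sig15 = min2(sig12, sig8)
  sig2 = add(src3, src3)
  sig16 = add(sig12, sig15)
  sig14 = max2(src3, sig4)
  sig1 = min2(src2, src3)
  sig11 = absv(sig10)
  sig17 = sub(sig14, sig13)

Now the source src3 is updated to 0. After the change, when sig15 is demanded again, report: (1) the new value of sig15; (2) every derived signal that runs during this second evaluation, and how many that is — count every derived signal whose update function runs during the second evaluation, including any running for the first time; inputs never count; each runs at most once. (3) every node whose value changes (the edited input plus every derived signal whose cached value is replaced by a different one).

Demanding sig15 again yields -1.
13 derived signals run: sig1, sig2, sig3, sig4, sig5, sig6, sig7, sig8, sig9, sig10, sig11, sig12, sig15.
The nodes whose values change: src3, sig1, sig2, sig3, sig4, sig5, sig6, sig7, sig8, sig9, sig10, sig11, sig12, sig15.

First demand of the output computes:
  sig1 = min2(-1, -9) = -9
  sig2 = add(-9, -9) = -18
  sig3 = max2(-18, -1) = -1
  sig4 = sub(-18, -9) = -9
  sig5 = sub(-18, -9) = -9
  sig6 = max2(-9, -18) = -9
  sig7 = min2(-9, -9) = -9
  sig8 = min2(-1, -9) = -9
  sig9 = add(-9, -9) = -18
  sig10 = min2(-9, -18) = -18
  sig11 = absv(-18) = 18
  sig12 = sub(-1, 18) = -19
  sig15 = min2(-19, -9) = -19

After the edit, cleaning proceeds:
  sig1: a read changed (src3 -9->0) — executes, giving -1.
  sig2: a read changed (src3 -9->0; src3 -9->0) — executes, giving 0.
  sig3: a read changed (sig2 -18->0) — executes, giving 0.
  sig4: a read changed (sig2 -18->0; sig1 -9->-1) — executes, giving 1.
  sig5: a read changed (sig2 -18->0; sig4 -9->1) — executes, giving -1.
  sig6: a read changed (sig4 -9->1; sig2 -18->0) — executes, giving 1.
  sig7: a read changed (sig6 -9->1; sig5 -9->-1) — executes, giving -1.
  sig8: a read changed (sig3 -1->0; sig6 -9->1) — executes, giving 0.
  sig9: a read changed (sig1 -9->-1; sig8 -9->0) — executes, giving -1.
  sig10: a read changed (sig7 -9->-1; sig9 -18->-1) — executes, giving -1.
  sig11: a read changed (sig10 -18->-1) — executes, giving 1.
  sig12: a read changed (sig3 -1->0; sig11 18->1) — executes, giving -1.
  sig15: a read changed (sig12 -19->-1; sig8 -9->0) — executes, giving -1.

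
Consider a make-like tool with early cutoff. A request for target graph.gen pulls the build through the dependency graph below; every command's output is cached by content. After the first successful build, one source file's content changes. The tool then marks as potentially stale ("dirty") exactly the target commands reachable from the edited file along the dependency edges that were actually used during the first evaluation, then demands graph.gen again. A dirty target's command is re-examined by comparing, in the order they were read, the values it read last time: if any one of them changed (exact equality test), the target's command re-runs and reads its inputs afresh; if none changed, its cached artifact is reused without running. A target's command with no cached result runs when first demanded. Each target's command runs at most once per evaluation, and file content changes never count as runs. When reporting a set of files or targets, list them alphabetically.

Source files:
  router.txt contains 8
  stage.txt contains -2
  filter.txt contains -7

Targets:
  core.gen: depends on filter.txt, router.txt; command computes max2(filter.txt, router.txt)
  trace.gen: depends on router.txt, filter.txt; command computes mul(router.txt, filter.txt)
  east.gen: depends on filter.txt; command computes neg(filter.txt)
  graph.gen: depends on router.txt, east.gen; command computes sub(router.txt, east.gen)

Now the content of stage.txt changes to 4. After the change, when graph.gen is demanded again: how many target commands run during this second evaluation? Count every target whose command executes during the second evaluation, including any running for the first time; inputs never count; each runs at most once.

First demand of the output computes:
  east.gen = neg(-7) = 7
  graph.gen = sub(8, 7) = 1

After the edit, cleaning proceeds:
  no node depends on stage.txt at all; the second demand re-runs nothing.

Note the shortcut — nothing in the graph depends on stage.txt at all, so no recomputation happens.

0 target commands run: none.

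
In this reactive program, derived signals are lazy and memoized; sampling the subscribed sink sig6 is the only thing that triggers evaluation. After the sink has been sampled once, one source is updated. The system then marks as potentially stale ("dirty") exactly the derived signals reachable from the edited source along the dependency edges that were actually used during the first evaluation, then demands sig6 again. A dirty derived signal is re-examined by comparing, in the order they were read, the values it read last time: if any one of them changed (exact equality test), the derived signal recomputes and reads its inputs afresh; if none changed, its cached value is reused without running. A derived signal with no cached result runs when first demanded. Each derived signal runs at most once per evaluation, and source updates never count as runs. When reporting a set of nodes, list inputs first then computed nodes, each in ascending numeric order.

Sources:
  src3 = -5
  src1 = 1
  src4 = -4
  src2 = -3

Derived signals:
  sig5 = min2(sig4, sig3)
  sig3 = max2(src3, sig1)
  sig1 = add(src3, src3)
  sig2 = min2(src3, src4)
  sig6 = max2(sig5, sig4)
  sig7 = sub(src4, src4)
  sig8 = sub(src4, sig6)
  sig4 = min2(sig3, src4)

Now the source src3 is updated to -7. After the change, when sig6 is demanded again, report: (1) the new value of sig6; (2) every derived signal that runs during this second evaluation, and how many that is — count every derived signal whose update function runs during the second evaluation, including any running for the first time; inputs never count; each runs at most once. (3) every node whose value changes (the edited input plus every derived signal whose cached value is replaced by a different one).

First demand of the output computes:
  sig1 = add(-5, -5) = -10
  sig3 = max2(-5, -10) = -5
  sig4 = min2(-5, -4) = -5
  sig5 = min2(-5, -5) = -5
  sig6 = max2(-5, -5) = -5

After the edit, cleaning proceeds:
  sig1: a read changed (src3 -5->-7; src3 -5->-7) — executes, giving -14.
  sig3: a read changed (src3 -5->-7; sig1 -10->-14) — executes, giving -7.
  sig4: a read changed (sig3 -5->-7) — executes, giving -7.
  sig5: a read changed (sig4 -5->-7; sig3 -5->-7) — executes, giving -7.
  sig6: a read changed (sig5 -5->-7; sig4 -5->-7) — executes, giving -7.

Demanding sig6 again yields -7.
5 derived signals run: sig1, sig3, sig4, sig5, sig6.
The nodes whose values change: src3, sig1, sig3, sig4, sig5, sig6.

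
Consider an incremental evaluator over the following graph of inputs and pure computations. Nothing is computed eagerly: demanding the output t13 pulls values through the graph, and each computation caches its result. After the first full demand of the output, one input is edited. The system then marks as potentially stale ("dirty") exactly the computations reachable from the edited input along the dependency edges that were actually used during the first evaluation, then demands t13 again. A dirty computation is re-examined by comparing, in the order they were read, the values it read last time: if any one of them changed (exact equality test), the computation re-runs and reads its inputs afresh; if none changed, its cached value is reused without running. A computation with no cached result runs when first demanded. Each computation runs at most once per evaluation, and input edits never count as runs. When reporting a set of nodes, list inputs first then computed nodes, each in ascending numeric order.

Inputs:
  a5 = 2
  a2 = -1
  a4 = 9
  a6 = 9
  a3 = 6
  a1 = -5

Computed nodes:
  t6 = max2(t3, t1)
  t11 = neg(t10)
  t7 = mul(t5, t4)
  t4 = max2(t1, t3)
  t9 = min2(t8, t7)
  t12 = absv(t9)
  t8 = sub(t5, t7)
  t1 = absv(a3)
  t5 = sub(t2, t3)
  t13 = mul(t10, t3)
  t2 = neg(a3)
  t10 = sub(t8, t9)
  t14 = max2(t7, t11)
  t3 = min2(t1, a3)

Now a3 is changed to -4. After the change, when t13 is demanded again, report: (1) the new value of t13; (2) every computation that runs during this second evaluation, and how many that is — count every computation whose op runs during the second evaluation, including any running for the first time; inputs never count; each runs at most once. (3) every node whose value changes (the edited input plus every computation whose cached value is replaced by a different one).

t13 now evaluates to 0.
Run set: t1, t2, t3, t4, t5, t7, t8, t9, t10, t13 (10 run).
Changed values: a3, t1, t2, t3, t4, t5, t7, t8, t9, t10, t13.

Initial pass — values computed on the first demand:
  t1 = absv(6) = 6
  t2 = neg(6) = -6
  t3 = min2(6, 6) = 6
  t4 = max2(6, 6) = 6
  t5 = sub(-6, 6) = -12
  t7 = mul(-12, 6) = -72
  t8 = sub(-12, -72) = 60
  t9 = min2(60, -72) = -72
  t10 = sub(60, -72) = 132
  t13 = mul(132, 6) = 792

Second demand — change propagation:
  t1: re-runs because a3 6->-4; new result 4.
  t2: re-runs because a3 6->-4; new result 4.
  t3: re-runs because t1 6->4; a3 6->-4; new result -4.
  t4: re-runs because t1 6->4; t3 6->-4; new result 4.
  t5: re-runs because t2 -6->4; t3 6->-4; new result 8.
  t7: re-runs because t5 -12->8; t4 6->4; new result 32.
  t8: re-runs because t5 -12->8; t7 -72->32; new result -24.
  t9: re-runs because t8 60->-24; t7 -72->32; new result -24.
  t10: re-runs because t8 60->-24; t9 -72->-24; new result 0.
  t13: re-runs because t10 132->0; t3 6->-4; new result 0.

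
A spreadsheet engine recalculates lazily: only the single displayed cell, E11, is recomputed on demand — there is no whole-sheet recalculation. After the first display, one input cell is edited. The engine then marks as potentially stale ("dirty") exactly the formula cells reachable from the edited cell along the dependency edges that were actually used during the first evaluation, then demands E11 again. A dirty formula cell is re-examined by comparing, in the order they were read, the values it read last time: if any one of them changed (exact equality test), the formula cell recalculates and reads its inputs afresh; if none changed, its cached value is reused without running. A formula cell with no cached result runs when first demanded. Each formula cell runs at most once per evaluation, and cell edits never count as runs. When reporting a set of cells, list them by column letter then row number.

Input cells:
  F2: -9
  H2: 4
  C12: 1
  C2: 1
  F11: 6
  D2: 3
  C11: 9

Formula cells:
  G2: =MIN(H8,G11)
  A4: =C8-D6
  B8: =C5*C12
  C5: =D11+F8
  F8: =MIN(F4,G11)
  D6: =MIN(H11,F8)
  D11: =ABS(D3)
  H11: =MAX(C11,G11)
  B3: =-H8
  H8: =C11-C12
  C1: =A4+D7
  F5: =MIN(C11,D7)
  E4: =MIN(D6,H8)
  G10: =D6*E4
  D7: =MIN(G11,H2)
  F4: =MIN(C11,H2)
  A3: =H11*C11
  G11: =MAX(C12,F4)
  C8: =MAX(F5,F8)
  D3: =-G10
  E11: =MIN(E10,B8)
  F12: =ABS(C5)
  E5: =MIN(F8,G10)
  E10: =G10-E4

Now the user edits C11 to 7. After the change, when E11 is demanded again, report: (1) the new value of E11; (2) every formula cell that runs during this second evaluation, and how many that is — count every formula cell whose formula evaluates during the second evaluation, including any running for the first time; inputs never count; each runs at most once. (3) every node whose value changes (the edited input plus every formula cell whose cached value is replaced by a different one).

First evaluation (everything demanded from the output):
  F4 = MIN(9, 4) = 4
  G11 = MAX(1, 4) = 4
  F8 = MIN(4, 4) = 4
  H8 = 9 - 1 = 8
  H11 = MAX(9, 4) = 9
  D6 = MIN(9, 4) = 4
  E4 = MIN(4, 8) = 4
  G10 = 4 * 4 = 16
  D3 = -(16) = -16
  D11 = ABS(-16) = 16
  C5 = 16 + 4 = 20
  B8 = 20 * 1 = 20
  E10 = 16 - 4 = 12
  E11 = MIN(12, 20) = 12

Propagation after the edit:
  F4: runs — C11 9->7; result 4 (same value as before).
  G11: checked — values it read are unchanged (C12 unchanged, F4 unchanged); reused cached 4 without running.
  F8: checked — values it read are unchanged (F4 unchanged, G11 unchanged); reused cached 4 without running.
  H8: runs — C11 9->7; result 6.
  H11: runs — C11 9->7; result 7.
  D6: runs — H11 9->7; result 4 (same value as before).
  E4: runs — H8 8->6; result 4 (same value as before).
  G10: checked — values it read are unchanged (D6 unchanged, E4 unchanged); reused cached 16 without running.
  D3: checked — values it read are unchanged (G10 unchanged); reused cached -16 without running.
  D11: checked — values it read are unchanged (D3 unchanged); reused cached 16 without running.
  C5: checked — values it read are unchanged (D11 unchanged, F8 unchanged); reused cached 20 without running.
  B8: checked — values it read are unchanged (C5 unchanged, C12 unchanged); reused cached 20 without running.
  E10: checked — values it read are unchanged (G10 unchanged, E4 unchanged); reused cached 12 without running.
  E11: checked — values it read are unchanged (E10 unchanged, B8 unchanged); reused cached 12 without running.

Key observation: the cutoff stops propagation at G11 — its inputs' values are unchanged, so it reuses its cache.

New value of E11: 12.
Formula cells that run: D6, E4, F4, H8, H11 — 5 in total.
Values that change: C11, H8, H11.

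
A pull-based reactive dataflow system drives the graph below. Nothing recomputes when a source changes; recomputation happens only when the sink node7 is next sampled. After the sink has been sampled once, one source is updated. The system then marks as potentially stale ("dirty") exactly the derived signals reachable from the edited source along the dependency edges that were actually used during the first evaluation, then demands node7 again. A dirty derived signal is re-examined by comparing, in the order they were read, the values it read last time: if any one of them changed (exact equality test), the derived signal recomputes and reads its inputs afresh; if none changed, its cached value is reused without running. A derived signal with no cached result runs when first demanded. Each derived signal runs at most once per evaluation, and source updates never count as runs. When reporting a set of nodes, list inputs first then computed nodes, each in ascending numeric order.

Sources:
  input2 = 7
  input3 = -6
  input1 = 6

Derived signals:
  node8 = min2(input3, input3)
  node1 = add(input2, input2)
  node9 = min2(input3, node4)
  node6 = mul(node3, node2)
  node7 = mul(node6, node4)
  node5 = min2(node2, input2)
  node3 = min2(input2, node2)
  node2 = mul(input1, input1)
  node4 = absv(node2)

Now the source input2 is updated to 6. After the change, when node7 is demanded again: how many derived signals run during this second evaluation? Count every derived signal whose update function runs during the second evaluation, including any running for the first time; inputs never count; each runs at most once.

First evaluation (everything demanded from the output):
  node2 = mul(6, 6) = 36
  node3 = min2(7, 36) = 7
  node4 = absv(36) = 36
  node6 = mul(7, 36) = 252
  node7 = mul(252, 36) = 9072

Propagation after the edit:
  node3: runs — input2 7->6; result 6.
  node6: runs — node3 7->6; result 216.
  node7: runs — node6 252->216; result 7776.

Derived signals that run: node3, node6, node7 — 3 in total.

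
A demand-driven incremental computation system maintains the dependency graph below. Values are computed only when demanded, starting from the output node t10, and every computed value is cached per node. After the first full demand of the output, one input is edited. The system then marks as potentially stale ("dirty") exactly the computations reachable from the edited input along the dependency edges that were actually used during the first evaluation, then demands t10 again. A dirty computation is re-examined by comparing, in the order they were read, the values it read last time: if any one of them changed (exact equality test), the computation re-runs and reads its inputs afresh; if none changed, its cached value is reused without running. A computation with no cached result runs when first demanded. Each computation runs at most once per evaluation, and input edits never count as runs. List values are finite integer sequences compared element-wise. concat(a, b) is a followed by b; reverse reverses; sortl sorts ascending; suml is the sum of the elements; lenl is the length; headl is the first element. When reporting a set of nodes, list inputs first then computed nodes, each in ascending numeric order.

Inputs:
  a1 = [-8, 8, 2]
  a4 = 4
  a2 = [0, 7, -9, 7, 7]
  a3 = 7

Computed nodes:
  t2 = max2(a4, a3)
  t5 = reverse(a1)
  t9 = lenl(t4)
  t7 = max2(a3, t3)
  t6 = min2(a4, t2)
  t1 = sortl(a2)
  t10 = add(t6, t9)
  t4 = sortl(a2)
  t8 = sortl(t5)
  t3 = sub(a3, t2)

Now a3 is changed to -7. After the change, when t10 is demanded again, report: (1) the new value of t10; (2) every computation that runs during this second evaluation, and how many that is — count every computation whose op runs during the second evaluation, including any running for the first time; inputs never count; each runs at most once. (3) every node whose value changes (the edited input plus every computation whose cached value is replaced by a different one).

First evaluation (everything demanded from the output):
  t2 = max2(4, 7) = 7
  t4 = sortl([0, 7, -9, 7, 7]) = [-9, 0, 7, 7, 7]
  t6 = min2(4, 7) = 4
  t9 = lenl([-9, 0, 7, 7, 7]) = 5
  t10 = add(4, 5) = 9

Propagation after the edit:
  t2: runs — a3 7->-7; result 4.
  t6: runs — t2 7->4; result 4 (same value as before).
  t10: checked — values it read are unchanged (t6 unchanged, t9 unchanged); reused cached 9 without running.

Key observation: the change is absorbed at t6 — it re-runs but produces the same value, and the output's value is unchanged.

New value of t10: 9.
Computations that run: t2, t6 — 2 in total.
Values that change: a3, t2.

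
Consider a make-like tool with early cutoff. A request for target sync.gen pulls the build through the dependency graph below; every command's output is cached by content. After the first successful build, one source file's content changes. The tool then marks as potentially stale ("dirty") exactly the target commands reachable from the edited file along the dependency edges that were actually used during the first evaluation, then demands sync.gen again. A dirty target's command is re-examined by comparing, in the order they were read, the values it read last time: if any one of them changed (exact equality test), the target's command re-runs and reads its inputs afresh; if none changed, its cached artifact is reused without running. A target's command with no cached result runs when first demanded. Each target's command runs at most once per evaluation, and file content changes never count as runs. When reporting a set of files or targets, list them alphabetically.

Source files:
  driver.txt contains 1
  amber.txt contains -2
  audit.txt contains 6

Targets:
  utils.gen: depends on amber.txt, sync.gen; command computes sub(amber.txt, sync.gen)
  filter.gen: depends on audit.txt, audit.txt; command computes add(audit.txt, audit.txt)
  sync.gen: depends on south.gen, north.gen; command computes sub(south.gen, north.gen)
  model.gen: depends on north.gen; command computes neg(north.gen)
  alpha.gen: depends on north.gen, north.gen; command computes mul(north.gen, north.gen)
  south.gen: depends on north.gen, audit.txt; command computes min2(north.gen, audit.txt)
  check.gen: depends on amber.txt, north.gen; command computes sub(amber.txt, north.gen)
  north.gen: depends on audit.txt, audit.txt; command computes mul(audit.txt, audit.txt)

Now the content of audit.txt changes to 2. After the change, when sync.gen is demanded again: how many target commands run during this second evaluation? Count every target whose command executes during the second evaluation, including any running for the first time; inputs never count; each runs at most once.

3 target commands run: north.gen, south.gen, sync.gen.

First demand of the output computes:
  north.gen = mul(6, 6) = 36
  south.gen = min2(36, 6) = 6
  sync.gen = sub(6, 36) = -30

After the edit, cleaning proceeds:
  north.gen: a read changed (audit.txt 6->2; audit.txt 6->2) — executes, giving 4.
  south.gen: a read changed (north.gen 36->4; audit.txt 6->2) — executes, giving 2.
  sync.gen: a read changed (south.gen 6->2; north.gen 36->4) — executes, giving -2.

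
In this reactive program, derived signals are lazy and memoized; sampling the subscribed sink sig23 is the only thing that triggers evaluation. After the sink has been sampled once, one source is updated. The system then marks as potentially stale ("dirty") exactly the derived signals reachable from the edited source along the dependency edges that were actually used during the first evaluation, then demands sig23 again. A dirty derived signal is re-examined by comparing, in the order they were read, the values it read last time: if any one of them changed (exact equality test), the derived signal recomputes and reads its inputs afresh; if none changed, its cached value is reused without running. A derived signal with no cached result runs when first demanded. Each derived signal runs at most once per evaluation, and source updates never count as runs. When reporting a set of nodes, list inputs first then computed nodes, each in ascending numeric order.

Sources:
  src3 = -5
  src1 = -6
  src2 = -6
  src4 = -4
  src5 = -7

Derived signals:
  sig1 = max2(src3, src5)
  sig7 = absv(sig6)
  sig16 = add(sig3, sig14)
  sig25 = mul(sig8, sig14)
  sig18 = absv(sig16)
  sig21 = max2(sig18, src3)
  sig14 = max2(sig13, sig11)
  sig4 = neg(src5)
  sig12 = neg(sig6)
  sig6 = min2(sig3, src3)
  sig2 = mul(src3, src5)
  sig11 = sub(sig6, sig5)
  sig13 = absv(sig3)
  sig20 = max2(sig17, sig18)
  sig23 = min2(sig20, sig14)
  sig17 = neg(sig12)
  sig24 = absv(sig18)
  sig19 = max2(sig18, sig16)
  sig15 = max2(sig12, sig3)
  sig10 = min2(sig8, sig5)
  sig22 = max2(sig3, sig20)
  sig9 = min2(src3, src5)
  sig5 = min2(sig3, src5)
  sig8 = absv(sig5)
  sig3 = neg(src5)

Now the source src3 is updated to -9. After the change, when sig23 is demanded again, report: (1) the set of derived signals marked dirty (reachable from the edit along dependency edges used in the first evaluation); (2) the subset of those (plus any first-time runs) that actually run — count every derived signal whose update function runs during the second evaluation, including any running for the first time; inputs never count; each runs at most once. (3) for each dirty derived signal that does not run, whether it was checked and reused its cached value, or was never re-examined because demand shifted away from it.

First demand of the output computes:
  sig3 = neg(-7) = 7
  sig5 = min2(7, -7) = -7
  sig6 = min2(7, -5) = -5
  sig11 = sub(-5, -7) = 2
  sig12 = neg(-5) = 5
  sig13 = absv(7) = 7
  sig14 = max2(7, 2) = 7
  sig16 = add(7, 7) = 14
  sig17 = neg(5) = -5
  sig18 = absv(14) = 14
  sig20 = max2(-5, 14) = 14
  sig23 = min2(14, 7) = 7

After the edit, cleaning proceeds:
  sig6: a read changed (src3 -5->-9) — executes, giving -9.
  sig11: a read changed (sig6 -5->-9) — executes, giving -2.
  sig12: a read changed (sig6 -5->-9) — executes, giving 9.
  sig14: a read changed (sig11 2->-2) — executes, giving 7 — identical to its old value.
  sig16: dirty, but its reads are unchanged (sig3 unchanged, sig14 unchanged); cached 14 stands.
  sig17: a read changed (sig12 5->9) — executes, giving -9.
  sig18: dirty, but its reads are unchanged (sig16 unchanged); cached 14 stands.
  sig20: a read changed (sig17 -5->-9) — executes, giving 14 — identical to its old value.
  sig23: dirty, but its reads are unchanged (sig20 unchanged, sig14 unchanged); cached 7 stands.

Note where the cutoff bites: sig16 is checked, finds nothing changed, and keeps its cache.

The edit dirties: sig6, sig11, sig12, sig14, sig16, sig17, sig18, sig20, sig23.
6 derived signals run: sig6, sig11, sig12, sig14, sig17, sig20.
Cache hits after checking: sig16, sig18, sig23.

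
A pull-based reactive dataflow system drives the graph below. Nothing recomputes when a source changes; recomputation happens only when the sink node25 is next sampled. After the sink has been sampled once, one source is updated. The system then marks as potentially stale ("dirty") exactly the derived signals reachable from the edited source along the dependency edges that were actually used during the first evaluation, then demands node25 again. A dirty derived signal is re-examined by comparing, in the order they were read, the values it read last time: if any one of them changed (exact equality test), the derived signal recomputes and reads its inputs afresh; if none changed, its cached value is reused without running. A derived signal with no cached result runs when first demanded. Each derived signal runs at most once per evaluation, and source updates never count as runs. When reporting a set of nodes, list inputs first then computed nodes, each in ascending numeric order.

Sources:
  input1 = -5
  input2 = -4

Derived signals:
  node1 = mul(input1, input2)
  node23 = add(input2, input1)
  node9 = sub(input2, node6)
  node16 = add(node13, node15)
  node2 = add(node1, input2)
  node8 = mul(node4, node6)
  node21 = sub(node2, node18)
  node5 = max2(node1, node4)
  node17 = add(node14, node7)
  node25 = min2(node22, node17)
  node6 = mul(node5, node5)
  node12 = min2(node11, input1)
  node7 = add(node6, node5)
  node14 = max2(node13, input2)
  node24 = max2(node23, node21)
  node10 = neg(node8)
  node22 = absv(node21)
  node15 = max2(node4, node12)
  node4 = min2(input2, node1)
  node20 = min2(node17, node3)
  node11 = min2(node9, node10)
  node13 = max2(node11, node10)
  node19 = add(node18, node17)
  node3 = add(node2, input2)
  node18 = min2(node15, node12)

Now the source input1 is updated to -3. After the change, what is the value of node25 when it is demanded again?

New value of node25: 156.

First evaluation (everything demanded from the output):
  node1 = mul(-5, -4) = 20
  node2 = add(20, -4) = 16
  node4 = min2(-4, 20) = -4
  node5 = max2(20, -4) = 20
  node6 = mul(20, 20) = 400
  node7 = add(400, 20) = 420
  node8 = mul(-4, 400) = -1600
  node9 = sub(-4, 400) = -404
  node10 = neg(-1600) = 1600
  node11 = min2(-404, 1600) = -404
  node12 = min2(-404, -5) = -404
  node13 = max2(-404, 1600) = 1600
  node14 = max2(1600, -4) = 1600
  node15 = max2(-4, -404) = -4
  node17 = add(1600, 420) = 2020
  node18 = min2(-4, -404) = -404
  node21 = sub(16, -404) = 420
  node22 = absv(420) = 420
  node25 = min2(420, 2020) = 420

Propagation after the edit:
  node1: runs — input1 -5->-3; result 12.
  node2: runs — node1 20->12; result 8.
  node4: runs — node1 20->12; result -4 (same value as before).
  node5: runs — node1 20->12; result 12.
  node6: runs — node5 20->12; node5 20->12; result 144.
  node7: runs — node6 400->144; node5 20->12; result 156.
  node8: runs — node6 400->144; result -576.
  node9: runs — node6 400->144; result -148.
  node10: runs — node8 -1600->-576; result 576.
  node11: runs — node9 -404->-148; node10 1600->576; result -148.
  node12: runs — node11 -404->-148; input1 -5->-3; result -148.
  node13: runs — node11 -404->-148; node10 1600->576; result 576.
  node14: runs — node13 1600->576; result 576.
  node15: runs — node12 -404->-148; result -4 (same value as before).
  node17: runs — node14 1600->576; node7 420->156; result 732.
  node18: runs — node12 -404->-148; result -148.
  node21: runs — node2 16->8; node18 -404->-148; result 156.
  node22: runs — node21 420->156; result 156.
  node25: runs — node22 420->156; node17 2020->732; result 156.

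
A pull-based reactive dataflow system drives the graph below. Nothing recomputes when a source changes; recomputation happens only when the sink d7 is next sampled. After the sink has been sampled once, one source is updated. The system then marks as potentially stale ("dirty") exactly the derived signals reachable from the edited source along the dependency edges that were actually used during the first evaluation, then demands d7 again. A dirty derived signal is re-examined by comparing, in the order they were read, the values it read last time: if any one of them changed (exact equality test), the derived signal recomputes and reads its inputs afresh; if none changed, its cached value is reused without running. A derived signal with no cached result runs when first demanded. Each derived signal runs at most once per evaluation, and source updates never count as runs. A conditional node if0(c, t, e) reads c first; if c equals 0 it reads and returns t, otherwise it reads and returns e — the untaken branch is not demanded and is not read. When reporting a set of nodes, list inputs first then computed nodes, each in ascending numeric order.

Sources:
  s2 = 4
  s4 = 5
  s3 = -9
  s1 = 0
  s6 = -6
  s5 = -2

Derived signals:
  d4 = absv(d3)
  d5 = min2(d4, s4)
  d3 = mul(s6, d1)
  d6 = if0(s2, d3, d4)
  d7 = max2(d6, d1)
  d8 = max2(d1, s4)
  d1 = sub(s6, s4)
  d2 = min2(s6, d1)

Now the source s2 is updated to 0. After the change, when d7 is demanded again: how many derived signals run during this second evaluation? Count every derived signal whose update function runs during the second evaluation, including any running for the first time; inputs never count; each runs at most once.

First evaluation (everything demanded from the output):
  d1 = sub(-6, 5) = -11
  d3 = mul(-6, -11) = 66
  d4 = absv(66) = 66
  d6 = if0(s2=4 -> else branch d4) = 66
  d7 = max2(66, -11) = 66

Propagation after the edit:
  d6: runs — s2 4->0; result 66 (same value as before).
  d7: checked — values it read are unchanged (d6 unchanged, d1 unchanged); reused cached 66 without running.

Key observation: the change is absorbed at d6 — it re-runs but produces the same value, and the output's value is unchanged.

Derived signals that run: d6 — 1 in total.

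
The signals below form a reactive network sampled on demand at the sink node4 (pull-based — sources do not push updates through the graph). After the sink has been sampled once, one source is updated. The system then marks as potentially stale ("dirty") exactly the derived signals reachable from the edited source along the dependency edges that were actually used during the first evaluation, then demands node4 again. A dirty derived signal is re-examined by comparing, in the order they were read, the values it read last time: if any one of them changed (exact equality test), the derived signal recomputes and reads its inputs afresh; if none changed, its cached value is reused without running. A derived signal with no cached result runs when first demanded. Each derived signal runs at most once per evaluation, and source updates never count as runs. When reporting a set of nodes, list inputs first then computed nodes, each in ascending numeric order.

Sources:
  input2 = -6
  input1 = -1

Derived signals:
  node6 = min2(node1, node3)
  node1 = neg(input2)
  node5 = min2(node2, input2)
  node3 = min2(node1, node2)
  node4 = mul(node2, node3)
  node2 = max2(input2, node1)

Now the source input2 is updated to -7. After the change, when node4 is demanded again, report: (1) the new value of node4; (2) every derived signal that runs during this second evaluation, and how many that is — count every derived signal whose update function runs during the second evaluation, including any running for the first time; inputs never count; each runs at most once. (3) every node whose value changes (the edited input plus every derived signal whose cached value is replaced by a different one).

node4 now evaluates to 49.
Run set: node1, node2, node3, node4 (4 run).
Changed values: input2, node1, node2, node3, node4.

Initial pass — values computed on the first demand:
  node1 = neg(-6) = 6
  node2 = max2(-6, 6) = 6
  node3 = min2(6, 6) = 6
  node4 = mul(6, 6) = 36

Second demand — change propagation:
  node1: re-runs because input2 -6->-7; new result 7.
  node2: re-runs because input2 -6->-7; node1 6->7; new result 7.
  node3: re-runs because node1 6->7; node2 6->7; new result 7.
  node4: re-runs because node2 6->7; node3 6->7; new result 49.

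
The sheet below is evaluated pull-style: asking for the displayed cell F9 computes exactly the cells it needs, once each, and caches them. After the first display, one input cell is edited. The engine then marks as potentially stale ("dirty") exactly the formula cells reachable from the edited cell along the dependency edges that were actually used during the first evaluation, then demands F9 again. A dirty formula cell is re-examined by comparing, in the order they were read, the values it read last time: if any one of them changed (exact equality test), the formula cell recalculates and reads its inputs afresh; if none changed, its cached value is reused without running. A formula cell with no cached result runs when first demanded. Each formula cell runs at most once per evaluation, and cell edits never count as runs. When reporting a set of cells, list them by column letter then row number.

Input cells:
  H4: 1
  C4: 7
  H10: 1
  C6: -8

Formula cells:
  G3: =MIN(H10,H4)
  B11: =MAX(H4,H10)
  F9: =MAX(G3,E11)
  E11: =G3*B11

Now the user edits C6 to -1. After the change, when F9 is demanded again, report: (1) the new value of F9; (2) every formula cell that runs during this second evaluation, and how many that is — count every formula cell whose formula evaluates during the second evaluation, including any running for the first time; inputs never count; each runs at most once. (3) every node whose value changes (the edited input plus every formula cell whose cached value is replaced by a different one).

First demand of the output computes:
  B11 = MAX(1, 1) = 1
  G3 = MIN(1, 1) = 1
  E11 = 1 * 1 = 1
  F9 = MAX(1, 1) = 1

After the edit, cleaning proceeds:
  no node depends on C6 at all; the second demand re-runs nothing.

Note the shortcut — nothing in the graph depends on C6 at all, so no recomputation happens.

Demanding F9 again yields 1.
0 formula cells run: none.
The nodes whose values change: C6.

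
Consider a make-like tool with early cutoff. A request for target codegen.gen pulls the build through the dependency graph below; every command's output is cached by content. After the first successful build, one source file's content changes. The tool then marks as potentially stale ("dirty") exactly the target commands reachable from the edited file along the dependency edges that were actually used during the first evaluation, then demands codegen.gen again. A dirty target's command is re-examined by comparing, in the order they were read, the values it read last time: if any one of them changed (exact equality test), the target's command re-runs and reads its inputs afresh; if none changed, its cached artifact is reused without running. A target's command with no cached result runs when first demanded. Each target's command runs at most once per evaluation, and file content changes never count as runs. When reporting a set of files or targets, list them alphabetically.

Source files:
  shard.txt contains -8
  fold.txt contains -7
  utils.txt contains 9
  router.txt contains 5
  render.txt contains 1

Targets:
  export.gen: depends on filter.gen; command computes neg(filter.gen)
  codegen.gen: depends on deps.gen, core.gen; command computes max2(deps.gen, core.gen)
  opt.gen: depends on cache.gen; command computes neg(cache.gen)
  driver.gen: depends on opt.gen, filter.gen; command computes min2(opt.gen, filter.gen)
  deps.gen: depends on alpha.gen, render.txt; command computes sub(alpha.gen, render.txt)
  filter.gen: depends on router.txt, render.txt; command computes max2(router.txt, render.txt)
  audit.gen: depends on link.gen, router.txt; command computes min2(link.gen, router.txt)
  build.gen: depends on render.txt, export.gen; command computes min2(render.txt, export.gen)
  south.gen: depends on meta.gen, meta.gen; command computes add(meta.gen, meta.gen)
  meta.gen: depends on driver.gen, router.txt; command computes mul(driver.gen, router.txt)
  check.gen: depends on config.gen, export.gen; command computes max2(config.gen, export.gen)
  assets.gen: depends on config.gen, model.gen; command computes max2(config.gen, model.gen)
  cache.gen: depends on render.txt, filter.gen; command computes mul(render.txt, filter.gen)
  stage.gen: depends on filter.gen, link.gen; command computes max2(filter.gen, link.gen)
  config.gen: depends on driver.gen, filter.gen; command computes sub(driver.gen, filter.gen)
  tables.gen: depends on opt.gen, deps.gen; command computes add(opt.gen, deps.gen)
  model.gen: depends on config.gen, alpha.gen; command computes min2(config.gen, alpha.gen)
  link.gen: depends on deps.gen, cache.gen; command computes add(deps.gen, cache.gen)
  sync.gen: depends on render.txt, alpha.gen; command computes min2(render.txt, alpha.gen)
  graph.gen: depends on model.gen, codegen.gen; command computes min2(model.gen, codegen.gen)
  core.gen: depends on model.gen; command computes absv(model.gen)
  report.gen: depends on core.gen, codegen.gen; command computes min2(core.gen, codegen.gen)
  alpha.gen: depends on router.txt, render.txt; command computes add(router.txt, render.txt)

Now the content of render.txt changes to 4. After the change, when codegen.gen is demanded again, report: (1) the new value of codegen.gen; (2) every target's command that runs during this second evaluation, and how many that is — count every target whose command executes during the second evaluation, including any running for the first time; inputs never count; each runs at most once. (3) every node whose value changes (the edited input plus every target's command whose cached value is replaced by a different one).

First demand of the output computes:
  alpha.gen = add(5, 1) = 6
  deps.gen = sub(6, 1) = 5
  filter.gen = max2(5, 1) = 5
  cache.gen = mul(1, 5) = 5
  opt.gen = neg(5) = -5
  driver.gen = min2(-5, 5) = -5
  config.gen = sub(-5, 5) = -10
  model.gen = min2(-10, 6) = -10
  core.gen = absv(-10) = 10
  codegen.gen = max2(5, 10) = 10

After the edit, cleaning proceeds:
  alpha.gen: a read changed (render.txt 1->4) — executes, giving 9.
  deps.gen: a read changed (alpha.gen 6->9; render.txt 1->4) — executes, giving 5 — identical to its old value.
  filter.gen: a read changed (render.txt 1->4) — executes, giving 5 — identical to its old value.
  cache.gen: a read changed (render.txt 1->4) — executes, giving 20.
  opt.gen: a read changed (cache.gen 5->20) — executes, giving -20.
  driver.gen: a read changed (opt.gen -5->-20) — executes, giving -20.
  config.gen: a read changed (driver.gen -5->-20) — executes, giving -25.
  model.gen: a read changed (config.gen -10->-25; alpha.gen 6->9) — executes, giving -25.
  core.gen: a read changed (model.gen -10->-25) — executes, giving 25.
  codegen.gen: a read changed (core.gen 10->25) — executes, giving 25.

Demanding codegen.gen again yields 25.
10 target commands run: alpha.gen, cache.gen, codegen.gen, config.gen, core.gen, deps.gen, driver.gen, filter.gen, model.gen, opt.gen.
The nodes whose values change: alpha.gen, cache.gen, codegen.gen, config.gen, core.gen, driver.gen, model.gen, opt.gen, render.txt.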